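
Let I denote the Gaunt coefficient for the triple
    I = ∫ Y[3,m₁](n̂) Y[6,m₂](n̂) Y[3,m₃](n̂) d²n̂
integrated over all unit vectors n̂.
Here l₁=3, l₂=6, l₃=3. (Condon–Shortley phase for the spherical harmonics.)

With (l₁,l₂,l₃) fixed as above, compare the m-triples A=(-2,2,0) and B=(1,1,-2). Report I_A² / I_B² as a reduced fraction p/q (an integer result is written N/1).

Shared (l₁,l₂,l₃)=(3,6,3): N and (l;000)² cancel in I_A²/I_B².
A: Δ = 6!·0!·6!/13! = 1/12012; Racah Σ t=5..5: t=5:−1/4320 = -1/4320; ⇒ 3j(3 6 3; -2 2 0)² = 8/429, sgn +1
B: Δ = 6!·0!·6!/13! = 1/12012; Racah Σ t=2..2: t=2:+1/5760 = 1/5760; ⇒ 3j(3 6 3; 1 1 -2)² = 5/572, sgn -1
I_A²/I_B² = (8/429)/(5/572) = 32/15

32/15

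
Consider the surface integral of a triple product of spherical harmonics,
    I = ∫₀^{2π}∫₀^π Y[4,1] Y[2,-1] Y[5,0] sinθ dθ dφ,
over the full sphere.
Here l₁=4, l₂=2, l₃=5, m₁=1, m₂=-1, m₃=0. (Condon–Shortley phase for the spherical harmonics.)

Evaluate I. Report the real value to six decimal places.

Σlᵢ=11 odd — θ-integrand is odd under cosθ→−cosθ; I=0

0.000000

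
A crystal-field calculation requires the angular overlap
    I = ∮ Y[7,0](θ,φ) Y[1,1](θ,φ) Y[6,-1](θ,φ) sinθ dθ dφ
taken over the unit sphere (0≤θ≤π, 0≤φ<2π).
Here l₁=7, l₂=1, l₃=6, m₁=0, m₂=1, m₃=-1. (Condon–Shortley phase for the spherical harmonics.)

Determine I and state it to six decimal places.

Rules hold: Σm=0, L=14 even, 6≤6≤8.
N = 15·3·13 = 585
Δ = 2!·12!·0!/15! = 1/1365
Racah Σ t=1..1: t=1:−1/518400 = -1/518400
⇒ 3j(7 1 6; 0 0 0)² = 7/195, sgn -1
Racah Σ t=2..2: t=2:+1/1209600 = 1/1209600
⇒ 3j(7 1 6; 0 1 -1)² = 1/65, sgn -1
4πI² = N·(3j₀)²·(3jₘ)² = 21/65
I = +1·√(0.323077/4π) = 0.16034227

0.160342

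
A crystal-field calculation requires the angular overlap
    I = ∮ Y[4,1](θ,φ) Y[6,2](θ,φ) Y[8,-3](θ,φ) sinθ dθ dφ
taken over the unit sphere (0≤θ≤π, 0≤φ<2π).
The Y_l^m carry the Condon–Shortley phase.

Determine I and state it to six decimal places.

-0.137123

Rules hold: Σm=0, L=18 even, 2≤8≤10.
N = 9·13·17 = 1989
Δ = 2!·6!·10!/19! = 1/23279256
Racah Σ t=0..2: t=0:+1/1658880 t=1:−1/518400 t=2:+1/1658880 = -1/1382400
⇒ 3j(4 6 8; 0 0 0)² = 504/46189, sgn -1
Racah Σ t=0..2: t=0:+1/5806080 t=1:−1/1451520 t=2:+1/4147200 = -1/3628800
⇒ 3j(4 6 8; 1 2 -3)² = 320/29393, sgn +1
4πI² = N·(3j₀)²·(3jₘ)² = 207360/877591
I = -1·√(0.236283/4π) = -0.13712337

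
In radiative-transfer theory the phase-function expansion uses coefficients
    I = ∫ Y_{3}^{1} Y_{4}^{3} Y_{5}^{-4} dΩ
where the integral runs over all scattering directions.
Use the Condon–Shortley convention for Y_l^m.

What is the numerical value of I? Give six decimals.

0.042401

m-sum 0 ✓  L=12 even ✓  1≤5≤7 ✓
Π(2lᵢ+1) = 7×9×11 = 693
triangle coeff Δ(3,4,5) = 1/180180
Σ_t [0,2]: t=0:+1/576 t=1:−1/144 t=2:+1/576 = -1/288
(3j)²=20/1001 [(3 4 5; 0 0 0)], sign=+1
Σ_t [1,2]: t=1:−1/4320 t=2:+1/5760 = -1/17280
(3j)²=7/4290 [(3 4 5; 1 3 -4)], sign=+1
⇒ 4πI² = 42/1859
I = (+1)√(42/1859/(4π)) = 0.04240138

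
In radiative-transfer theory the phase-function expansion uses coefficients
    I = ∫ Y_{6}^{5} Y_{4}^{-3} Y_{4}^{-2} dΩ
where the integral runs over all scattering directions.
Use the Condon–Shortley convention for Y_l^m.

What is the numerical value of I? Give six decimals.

-0.100084

Checks pass: Σm=0; 14 even; l₃=4∈[2,10].
(2·6+1)(2·4+1)(2·4+1) = 1053
Δ: 6! 6! 2! / 15! → 1/1261260
sum: t=2:+1/4608 t=3:−1/1296 t=4:+1/4608 = -7/20736
3j²(6 4 4; 0 0 0) = Δ·Π!·Σ² = 20/1287  (sign -1)
sum: t=0:+1/86400 t=1:−1/172800 = 1/172800
3j²(6 4 4; 5 -3 -2) = Δ·Π!·Σ² = 1/130  (sign +1)
combine: 4πI² = 1053·20/1287·1/130 = 18/143
take √, sign -1: I = -0.10008369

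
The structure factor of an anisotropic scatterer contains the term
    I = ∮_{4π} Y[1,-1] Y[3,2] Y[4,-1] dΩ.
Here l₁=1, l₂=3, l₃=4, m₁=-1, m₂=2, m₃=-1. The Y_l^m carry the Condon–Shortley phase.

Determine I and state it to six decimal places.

Rules hold: Σm=0, L=8 even, 2≤4≤4.
N = 3·7·9 = 189
Δ = 0!·2!·6!/9! = 1/252
Racah Σ t=0..0: t=0:+1/36 = 1/36
⇒ 3j(1 3 4; 0 0 0)² = 4/63, sgn +1
Racah Σ t=0..0: t=0:+1/240 = 1/240
⇒ 3j(1 3 4; -1 2 -1)² = 1/84, sgn -1
4πI² = N·(3j₀)²·(3jₘ)² = 1/7
I = -1·√(0.142857/4π) = -0.10662181

-0.106622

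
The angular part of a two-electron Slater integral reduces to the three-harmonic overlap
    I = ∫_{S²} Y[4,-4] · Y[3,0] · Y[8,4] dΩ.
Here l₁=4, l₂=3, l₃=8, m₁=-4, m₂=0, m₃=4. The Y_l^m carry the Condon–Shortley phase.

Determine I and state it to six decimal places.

|4−3|≤8≤4+3 violated ⇒ I = 0

0.000000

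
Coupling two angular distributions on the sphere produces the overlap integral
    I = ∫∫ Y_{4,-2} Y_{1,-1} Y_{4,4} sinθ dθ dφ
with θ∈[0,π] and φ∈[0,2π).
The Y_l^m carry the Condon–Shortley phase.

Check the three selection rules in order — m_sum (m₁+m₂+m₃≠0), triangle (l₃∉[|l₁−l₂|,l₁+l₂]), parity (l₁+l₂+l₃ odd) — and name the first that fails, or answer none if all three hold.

m₁+m₂+m₃ = -2 − 1 + 4 = 1  ✗
triangle: |4−1|=3 ≤ l₃=4 ≤ 4+1=5
parity: l₁+l₂+l₃ = 9 is odd

m_sum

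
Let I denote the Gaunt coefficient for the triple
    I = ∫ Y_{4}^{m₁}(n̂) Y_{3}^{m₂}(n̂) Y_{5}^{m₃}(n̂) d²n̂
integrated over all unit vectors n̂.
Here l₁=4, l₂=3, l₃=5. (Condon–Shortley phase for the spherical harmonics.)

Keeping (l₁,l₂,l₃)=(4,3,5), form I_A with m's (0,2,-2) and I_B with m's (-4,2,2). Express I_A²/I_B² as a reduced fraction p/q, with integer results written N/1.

Shared (l₁,l₂,l₃)=(4,3,5): N and (l;000)² cancel in I_A²/I_B².
A: Δ = 2!·6!·4!/13! = 1/180180; Racah Σ t=1..2: t=1:−1/864 t=2:+1/576 = 1/1728; ⇒ 3j(4 3 5; 0 2 -2)² = 5/1287, sgn -1
B: Δ = 2!·6!·4!/13! = 1/180180; Racah Σ t=2..2: t=2:+1/8640 = 1/8640; ⇒ 3j(4 3 5; -4 2 2)² = 14/1287, sgn -1
I_A²/I_B² = (5/1287)/(14/1287) = 5/14

5/14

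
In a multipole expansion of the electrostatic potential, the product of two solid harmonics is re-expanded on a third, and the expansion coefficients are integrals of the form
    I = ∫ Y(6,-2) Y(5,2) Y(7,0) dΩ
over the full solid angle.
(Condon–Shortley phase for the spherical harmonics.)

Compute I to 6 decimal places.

-0.114807

Rules hold: Σm=0, L=18 even, 1≤7≤11.
N = 13·11·15 = 2145
Δ = 4!·8!·6!/19! = 1/174594420
Racah Σ t=0..4: t=0:+1/4147200 t=1:−1/207360 t=2:+1/82944 t=3:−1/207360 t=4:+1/4147200 = 1/345600
⇒ 3j(6 5 7; 0 0 0)² = 420/46189, sgn -1
Racah Σ t=1..4: t=1:−1/21772800 t=2:+1/691200 t=3:−1/207360 t=4:+1/497664 = -41/29030400
⇒ 3j(6 5 7; -2 2 0)² = 11767/1385670, sgn +1
4πI² = N·(3j₀)²·(3jₘ)² = 2471070/14919047
I = -1·√(0.165632/4π) = -0.11480665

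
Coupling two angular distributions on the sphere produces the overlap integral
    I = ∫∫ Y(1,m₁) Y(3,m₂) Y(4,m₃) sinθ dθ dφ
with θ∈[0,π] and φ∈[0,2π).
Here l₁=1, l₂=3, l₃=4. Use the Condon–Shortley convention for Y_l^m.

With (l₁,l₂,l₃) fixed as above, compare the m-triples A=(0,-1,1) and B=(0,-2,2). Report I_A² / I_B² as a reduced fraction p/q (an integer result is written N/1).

l's match ⇒ only the (l;m) 3-j factors differ between A and B.
A: triangle coeff Δ(1,3,4) = 1/252; Σ_t [0,0]: t=0:+1/48 = 1/48; (3j)²=5/84 [(1 3 4; 0 -1 1)], sign=-1
B: triangle coeff Δ(1,3,4) = 1/252; Σ_t [0,0]: t=0:+1/120 = 1/120; (3j)²=1/21 [(1 3 4; 0 -2 2)], sign=+1
I_A²/I_B² = (5/84)/(1/21) = 5/4

5/4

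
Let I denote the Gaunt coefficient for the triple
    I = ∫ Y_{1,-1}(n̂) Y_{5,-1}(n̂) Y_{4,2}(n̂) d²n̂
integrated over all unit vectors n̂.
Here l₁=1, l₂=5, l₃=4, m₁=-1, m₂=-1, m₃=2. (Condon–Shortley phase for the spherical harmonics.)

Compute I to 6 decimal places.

Rules hold: Σm=0, L=10 even, 4≤4≤6.
N = 3·11·9 = 297
Δ = 2!·0!·8!/11! = 1/495
Racah Σ t=1..1: t=1:−1/576 = -1/576
⇒ 3j(1 5 4; 0 0 0)² = 5/99, sgn -1
Racah Σ t=2..2: t=2:+1/2880 = 1/2880
⇒ 3j(1 5 4; -1 -1 2)² = 2/165, sgn +1
4πI² = N·(3j₀)²·(3jₘ)² = 2/11
I = -1·√(0.181818/4π) = -0.12028562

-0.120286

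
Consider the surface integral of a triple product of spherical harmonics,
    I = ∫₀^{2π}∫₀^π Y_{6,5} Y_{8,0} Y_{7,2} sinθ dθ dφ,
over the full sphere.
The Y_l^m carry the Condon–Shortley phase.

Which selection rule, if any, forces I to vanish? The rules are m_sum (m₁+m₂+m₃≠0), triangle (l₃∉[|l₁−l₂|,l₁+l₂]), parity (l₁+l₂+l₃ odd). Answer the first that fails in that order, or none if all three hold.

Σmᵢ = 7  ✗
l₃∈[|l₁−l₂|,l₁+l₂]=[2,14], have l₃=7
Σlᵢ = 21 ⇒ odd

m_sum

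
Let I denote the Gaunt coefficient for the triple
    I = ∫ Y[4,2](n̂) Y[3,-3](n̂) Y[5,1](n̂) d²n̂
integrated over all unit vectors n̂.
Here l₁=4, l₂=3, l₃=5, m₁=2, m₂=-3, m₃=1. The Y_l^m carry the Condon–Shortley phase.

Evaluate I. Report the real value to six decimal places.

0.143662

m-sum 0 ✓  L=12 even ✓  1≤5≤7 ✓
Π(2lᵢ+1) = 9×7×11 = 693
triangle coeff Δ(4,3,5) = 1/180180
Σ_t [0,2]: t=0:+1/576 t=1:−1/144 t=2:+1/576 = -1/288
(3j)²=20/1001 [(4 3 5; 0 0 0)], sign=+1
Σ_t [0,0]: t=0:+1/2304 = 1/2304
(3j)²=75/4004 [(4 3 5; 2 -3 1)], sign=+1
⇒ 4πI² = 3375/13013
I = (+1)√(3375/13013/(4π)) = 0.14366244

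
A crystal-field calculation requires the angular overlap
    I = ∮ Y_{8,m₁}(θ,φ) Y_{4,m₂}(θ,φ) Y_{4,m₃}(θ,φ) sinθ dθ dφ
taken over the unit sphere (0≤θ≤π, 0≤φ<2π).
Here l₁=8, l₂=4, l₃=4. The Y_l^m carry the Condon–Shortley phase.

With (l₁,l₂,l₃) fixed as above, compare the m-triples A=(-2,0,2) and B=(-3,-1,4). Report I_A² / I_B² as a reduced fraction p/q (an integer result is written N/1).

210/11

Same 8,4,4: normalisation and zero-m 3j drop out of the ratio.
A: Δ: 8! 8! 0! / 17! → 1/218790; sum: t=4:+1/829440 = 1/829440; 3j²(8 4 4; -2 0 2) = Δ·Π!·Σ² = 35/2431  (sign +1)
B: Δ: 8! 8! 0! / 17! → 1/218790; sum: t=3:−1/29030400 = -1/29030400; 3j²(8 4 4; -3 -1 4) = Δ·Π!·Σ² = 1/1326  (sign -1)
I_A²/I_B² = (35/2431)/(1/1326) = 210/11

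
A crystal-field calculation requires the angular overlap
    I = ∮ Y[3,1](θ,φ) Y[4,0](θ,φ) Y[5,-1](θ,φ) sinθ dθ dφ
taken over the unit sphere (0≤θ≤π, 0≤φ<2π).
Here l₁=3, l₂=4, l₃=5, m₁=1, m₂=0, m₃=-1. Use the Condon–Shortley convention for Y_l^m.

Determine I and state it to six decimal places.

Checks pass: Σm=0; 12 even; l₃=5∈[1,7].
(2·3+1)(2·4+1)(2·5+1) = 693
Δ: 2! 4! 6! / 13! → 1/180180
sum: t=0:+1/576 t=1:−1/144 t=2:+1/576 = -1/288
3j²(3 4 5; 0 0 0) = Δ·Π!·Σ² = 20/1001  (sign +1)
sum: t=0:+1/384 t=1:−1/216 t=2:+1/2304 = -11/6912
3j²(3 4 5; 1 0 -1) = Δ·Π!·Σ² = 11/1638  (sign -1)
combine: 4πI² = 693·20/1001·11/1638 = 110/1183
take √, sign -1: I = -0.08601992

-0.086020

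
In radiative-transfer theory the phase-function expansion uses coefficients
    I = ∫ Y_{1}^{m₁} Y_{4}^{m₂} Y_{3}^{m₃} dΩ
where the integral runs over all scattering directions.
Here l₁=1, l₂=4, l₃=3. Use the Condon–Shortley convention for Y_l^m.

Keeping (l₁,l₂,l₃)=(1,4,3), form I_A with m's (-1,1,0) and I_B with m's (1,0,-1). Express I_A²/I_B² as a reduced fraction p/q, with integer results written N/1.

5/3

Same 1,4,3: normalisation and zero-m 3j drop out of the ratio.
A: Δ: 2! 0! 6! / 9! → 1/252; sum: t=2:+1/72 = 1/72; 3j²(1 4 3; -1 1 0) = Δ·Π!·Σ² = 5/126  (sign -1)
B: Δ: 2! 0! 6! / 9! → 1/252; sum: t=0:+1/96 = 1/96; 3j²(1 4 3; 1 0 -1) = Δ·Π!·Σ² = 1/42  (sign +1)
I_A²/I_B² = (5/126)/(1/42) = 5/3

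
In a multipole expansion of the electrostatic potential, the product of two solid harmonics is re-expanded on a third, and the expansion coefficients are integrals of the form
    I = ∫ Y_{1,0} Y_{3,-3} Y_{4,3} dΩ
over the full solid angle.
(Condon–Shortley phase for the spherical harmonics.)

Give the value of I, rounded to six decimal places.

-0.162868

m-sum 0 ✓  L=8 even ✓  2≤4≤4 ✓
Π(2lᵢ+1) = 3×7×9 = 189
triangle coeff Δ(1,3,4) = 1/252
Σ_t [0,0]: t=0:+1/36 = 1/36
(3j)²=4/63 [(1 3 4; 0 0 0)], sign=+1
Σ_t [0,0]: t=0:+1/720 = 1/720
(3j)²=1/36 [(1 3 4; 0 -3 3)], sign=-1
⇒ 4πI² = 1/3
I = (-1)√(1/3/(4π)) = -0.16286750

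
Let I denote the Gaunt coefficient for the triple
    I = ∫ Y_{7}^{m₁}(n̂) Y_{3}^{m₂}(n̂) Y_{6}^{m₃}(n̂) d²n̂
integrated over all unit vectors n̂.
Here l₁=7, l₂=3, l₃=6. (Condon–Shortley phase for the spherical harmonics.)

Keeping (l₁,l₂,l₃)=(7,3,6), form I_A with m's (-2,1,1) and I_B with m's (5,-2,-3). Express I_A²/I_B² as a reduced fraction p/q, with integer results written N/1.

Same 7,3,6: normalisation and zero-m 3j drop out of the ratio.
A: Δ: 4! 10! 2! / 17! → 1/2042040; sum: t=2:+1/241920 t=3:−1/103680 t=4:+1/691200 = -59/14515200; 3j²(7 3 6; -2 1 1) = Δ·Π!·Σ² = 3481/340340  (sign +1)
B: Δ: 4! 10! 2! / 17! → 1/2042040; sum: t=0:+1/1935360 t=1:−1/4354560 = 1/3483648; 3j²(7 3 6; 5 -2 -3) = Δ·Π!·Σ² = 125/12376  (sign -1)
I_A²/I_B² = (3481/340340)/(125/12376) = 6962/6875

6962/6875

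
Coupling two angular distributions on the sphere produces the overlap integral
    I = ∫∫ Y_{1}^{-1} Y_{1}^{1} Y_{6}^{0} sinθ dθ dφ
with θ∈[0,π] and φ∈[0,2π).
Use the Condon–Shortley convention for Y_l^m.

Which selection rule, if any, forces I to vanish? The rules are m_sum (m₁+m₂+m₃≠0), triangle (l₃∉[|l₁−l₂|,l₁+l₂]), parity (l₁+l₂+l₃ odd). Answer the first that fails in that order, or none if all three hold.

Σmᵢ = 0  ✓
l₃∈[|l₁−l₂|,l₁+l₂]=[0,2], have l₃=6  ✗
Σlᵢ = 8 ⇒ even

triangle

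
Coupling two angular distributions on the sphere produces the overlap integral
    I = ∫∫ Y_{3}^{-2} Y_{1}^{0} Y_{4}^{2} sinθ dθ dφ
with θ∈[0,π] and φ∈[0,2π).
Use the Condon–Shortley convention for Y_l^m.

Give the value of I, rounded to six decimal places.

0.213244

Checks pass: Σm=0; 8 even; l₃=4∈[2,4].
(2·3+1)(2·1+1)(2·4+1) = 189
Δ: 0! 6! 2! / 9! → 1/252
sum: t=0:+1/36 = 1/36
3j²(3 1 4; 0 0 0) = Δ·Π!·Σ² = 4/63  (sign +1)
sum: t=0:+1/120 = 1/120
3j²(3 1 4; -2 0 2) = Δ·Π!·Σ² = 1/21  (sign +1)
combine: 4πI² = 189·4/63·1/21 = 4/7
take √, sign +1: I = 0.21324362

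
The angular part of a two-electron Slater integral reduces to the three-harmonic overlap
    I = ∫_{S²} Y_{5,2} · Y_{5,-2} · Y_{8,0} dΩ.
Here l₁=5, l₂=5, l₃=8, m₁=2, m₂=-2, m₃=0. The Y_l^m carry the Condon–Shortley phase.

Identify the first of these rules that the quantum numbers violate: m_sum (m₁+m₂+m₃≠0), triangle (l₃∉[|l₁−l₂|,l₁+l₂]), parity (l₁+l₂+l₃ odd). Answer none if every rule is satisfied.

none

Σmᵢ = 0  ✓
l₃∈[|l₁−l₂|,l₁+l₂]=[0,10], have l₃=8  ✓
Σlᵢ = 18 ⇒ even  ✓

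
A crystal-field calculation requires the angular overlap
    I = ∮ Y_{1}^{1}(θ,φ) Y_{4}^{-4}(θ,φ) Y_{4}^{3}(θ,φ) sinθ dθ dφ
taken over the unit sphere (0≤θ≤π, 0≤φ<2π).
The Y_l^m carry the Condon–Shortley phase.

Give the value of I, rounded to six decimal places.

l₁+l₂+l₃=9 is odd: 3j(l;000)=0 ⇒ I=0

0.000000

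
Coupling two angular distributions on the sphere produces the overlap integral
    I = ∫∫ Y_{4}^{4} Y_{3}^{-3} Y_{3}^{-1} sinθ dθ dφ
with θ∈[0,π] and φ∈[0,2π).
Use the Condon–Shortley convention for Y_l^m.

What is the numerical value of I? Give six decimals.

m-sum 0 ✓  L=10 even ✓  1≤3≤7 ✓
Π(2lᵢ+1) = 9×7×7 = 441
triangle coeff Δ(4,3,3) = 1/34650
Σ_t [1,3]: t=1:−1/72 t=2:+1/16 t=3:−1/72 = 5/144
(3j)²=2/77 [(4 3 3; 0 0 0)], sign=-1
Σ_t [0,0]: t=0:+1/1152 = 1/1152
(3j)²=1/33 [(4 3 3; 4 -3 -1)], sign=+1
⇒ 4πI² = 42/121
I = (-1)√(42/121/(4π)) = -0.16619847

-0.166198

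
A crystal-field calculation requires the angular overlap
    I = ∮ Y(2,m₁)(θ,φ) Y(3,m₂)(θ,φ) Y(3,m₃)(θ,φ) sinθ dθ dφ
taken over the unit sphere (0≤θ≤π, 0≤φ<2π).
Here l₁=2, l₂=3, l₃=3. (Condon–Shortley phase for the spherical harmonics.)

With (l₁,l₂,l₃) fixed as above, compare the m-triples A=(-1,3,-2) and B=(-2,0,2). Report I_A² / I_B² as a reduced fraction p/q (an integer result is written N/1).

5/4

l's match ⇒ only the (l;m) 3-j factors differ between A and B.
A: triangle coeff Δ(2,3,3) = 1/3780; Σ_t [2,2]: t=2:+1/48 = 1/48; (3j)²=5/84 [(2 3 3; -1 3 -2)], sign=-1
B: triangle coeff Δ(2,3,3) = 1/3780; Σ_t [2,2]: t=2:+1/24 = 1/24; (3j)²=1/21 [(2 3 3; -2 0 2)], sign=-1
I_A²/I_B² = (5/84)/(1/21) = 5/4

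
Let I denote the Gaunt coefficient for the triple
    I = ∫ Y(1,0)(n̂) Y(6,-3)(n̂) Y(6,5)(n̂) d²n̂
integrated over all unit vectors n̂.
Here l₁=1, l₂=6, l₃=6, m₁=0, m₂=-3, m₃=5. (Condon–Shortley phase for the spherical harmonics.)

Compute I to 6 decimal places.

0.000000

0 − 3 + 5 = 2 ≠ 0: azimuthal integral kills it; I = 0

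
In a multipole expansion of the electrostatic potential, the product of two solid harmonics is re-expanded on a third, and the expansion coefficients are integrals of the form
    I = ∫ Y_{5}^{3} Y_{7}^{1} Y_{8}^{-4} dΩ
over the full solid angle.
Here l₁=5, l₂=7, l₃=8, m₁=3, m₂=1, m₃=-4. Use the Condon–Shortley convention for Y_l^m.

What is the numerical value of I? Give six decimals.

Checks pass: Σm=0; 20 even; l₃=8∈[2,12].
(2·5+1)(2·7+1)(2·8+1) = 2805
Δ: 4! 6! 10! / 21! → 1/814773960
sum: t=0:+1/87091200 t=1:−1/4976640 t=2:+1/2073600 t=3:−1/4976640 t=4:+1/87091200 = 1/9676800
3j²(5 7 8; 0 0 0) = Δ·Π!·Σ² = 360/46189  (sign +1)
sum: t=0:+1/92897280 t=1:−1/21772800 t=2:+1/49766400 = -1/66355200
3j²(5 7 8; 3 1 -4) = Δ·Π!·Σ² = 63/8398  (sign -1)
combine: 4πI² = 2805·360/46189·63/8398 = 170100/1037153
take √, sign -1: I = -0.11424200

-0.114242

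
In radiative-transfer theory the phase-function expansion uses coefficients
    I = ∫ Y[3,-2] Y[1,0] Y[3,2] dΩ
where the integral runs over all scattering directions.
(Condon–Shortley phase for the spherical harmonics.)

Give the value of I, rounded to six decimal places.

0.000000

l₁+l₂+l₃=7 is odd: 3j(l;000)=0 ⇒ I=0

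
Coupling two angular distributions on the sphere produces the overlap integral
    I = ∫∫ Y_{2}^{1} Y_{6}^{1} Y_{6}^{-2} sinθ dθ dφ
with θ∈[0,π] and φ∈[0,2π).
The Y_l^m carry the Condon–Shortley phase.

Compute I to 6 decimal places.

0.088837

Checks pass: Σm=0; 14 even; l₃=6∈[4,8].
(2·2+1)(2·6+1)(2·6+1) = 845
Δ: 2! 2! 10! / 15! → 1/90090
sum: t=0:+1/69120 t=1:−1/14400 t=2:+1/69120 = -7/172800
3j²(2 6 6; 0 0 0) = Δ·Π!·Σ² = 14/715  (sign -1)
sum: t=0:+1/60480 t=1:−1/34560 = -1/80640
3j²(2 6 6; 1 1 -2) = Δ·Π!·Σ² = 6/1001  (sign -1)
combine: 4πI² = 845·14/715·6/1001 = 12/121
take √, sign +1: I = 0.08883682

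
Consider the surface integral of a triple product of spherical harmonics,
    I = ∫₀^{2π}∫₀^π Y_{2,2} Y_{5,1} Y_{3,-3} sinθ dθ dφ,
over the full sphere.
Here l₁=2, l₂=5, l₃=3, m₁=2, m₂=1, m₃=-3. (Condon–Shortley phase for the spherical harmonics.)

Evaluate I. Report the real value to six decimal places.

m-sum 0 ✓  L=10 even ✓  3≤3≤7 ✓
Π(2lᵢ+1) = 5×11×7 = 385
triangle coeff Δ(2,5,3) = 1/2310
Σ_t [2,2]: t=2:+1/144 = 1/144
(3j)²=10/231 [(2 5 3; 0 0 0)], sign=-1
Σ_t [0,0]: t=0:+1/17280 = 1/17280
(3j)²=1/2310 [(2 5 3; 2 1 -3)], sign=+1
⇒ 4πI² = 5/693
I = (-1)√(5/693/(4π)) = -0.02396147

-0.023961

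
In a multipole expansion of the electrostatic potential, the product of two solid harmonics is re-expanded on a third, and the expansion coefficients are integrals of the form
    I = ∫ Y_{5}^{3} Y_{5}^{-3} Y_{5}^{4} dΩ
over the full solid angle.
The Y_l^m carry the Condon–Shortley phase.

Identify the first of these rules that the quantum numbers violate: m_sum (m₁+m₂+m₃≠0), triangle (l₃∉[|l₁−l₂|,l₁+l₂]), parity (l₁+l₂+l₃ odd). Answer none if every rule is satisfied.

m_sum

azimuthal sum: 3 − 3 + 4 = 4  ✗
0 ≤ 5 ≤ 10 (triangle on l)
L = 5 + 5 + 5 = 15 (odd)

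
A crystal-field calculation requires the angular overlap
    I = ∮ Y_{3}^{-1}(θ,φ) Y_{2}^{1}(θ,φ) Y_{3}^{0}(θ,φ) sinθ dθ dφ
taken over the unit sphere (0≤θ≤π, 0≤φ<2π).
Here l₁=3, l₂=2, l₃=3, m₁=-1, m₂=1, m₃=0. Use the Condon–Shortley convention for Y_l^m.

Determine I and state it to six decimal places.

-0.059471

Checks pass: Σm=0; 8 even; l₃=3∈[1,5].
(2·3+1)(2·2+1)(2·3+1) = 245
Δ: 2! 4! 2! / 9! → 1/3780
sum: t=0:+1/24 t=1:−1/4 t=2:+1/24 = -1/6
3j²(3 2 3; 0 0 0) = Δ·Π!·Σ² = 4/105  (sign +1)
sum: t=1:−1/12 t=2:+1/8 = 1/24
3j²(3 2 3; -1 1 0) = Δ·Π!·Σ² = 1/210  (sign -1)
combine: 4πI² = 245·4/105·1/210 = 2/45
take √, sign -1: I = -0.05947080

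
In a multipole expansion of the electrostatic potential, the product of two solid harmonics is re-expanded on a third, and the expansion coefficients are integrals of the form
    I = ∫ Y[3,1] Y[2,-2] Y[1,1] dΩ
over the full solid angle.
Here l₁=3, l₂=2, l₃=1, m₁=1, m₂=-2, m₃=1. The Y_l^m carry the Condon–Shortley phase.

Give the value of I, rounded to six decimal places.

-0.082589

Rules hold: Σm=0, L=6 even, 1≤1≤5.
N = 7·5·3 = 105
Δ = 4!·2!·0!/7! = 1/105
Racah Σ t=2..2: t=2:+1/4 = 1/4
⇒ 3j(3 2 1; 0 0 0)² = 3/35, sgn -1
Racah Σ t=0..0: t=0:+1/48 = 1/48
⇒ 3j(3 2 1; 1 -2 1)² = 1/105, sgn +1
4πI² = N·(3j₀)²·(3jₘ)² = 3/35
I = -1·√(0.0857143/4π) = -0.08258890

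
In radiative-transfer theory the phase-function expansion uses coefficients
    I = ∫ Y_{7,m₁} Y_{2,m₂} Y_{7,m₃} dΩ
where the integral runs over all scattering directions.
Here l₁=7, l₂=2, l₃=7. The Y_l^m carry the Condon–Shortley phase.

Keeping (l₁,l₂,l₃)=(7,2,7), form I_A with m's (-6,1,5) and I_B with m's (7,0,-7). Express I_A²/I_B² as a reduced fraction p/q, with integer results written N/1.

Shared (l₁,l₂,l₃)=(7,2,7): N and (l;000)² cancel in I_A²/I_B².
A: Δ = 2!·12!·2!/17! = 1/185640; Racah Σ t=1..2: t=1:−1/958003200 t=2:+1/79833600 = 1/87091200; ⇒ 3j(7 2 7; -6 1 5)² = 121/4760, sgn +1
B: Δ = 2!·12!·2!/17! = 1/185640; Racah Σ t=0..0: t=0:+1/1916006400 = 1/1916006400; ⇒ 3j(7 2 7; 7 0 -7)² = 91/2040, sgn +1
I_A²/I_B² = (121/4760)/(91/2040) = 363/637

363/637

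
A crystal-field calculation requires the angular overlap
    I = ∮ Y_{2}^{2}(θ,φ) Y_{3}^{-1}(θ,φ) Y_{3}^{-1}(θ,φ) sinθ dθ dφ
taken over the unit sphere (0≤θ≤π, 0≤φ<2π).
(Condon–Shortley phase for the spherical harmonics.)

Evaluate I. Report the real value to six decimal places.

0.206013

Rules hold: Σm=0, L=8 even, 1≤3≤5.
N = 5·7·7 = 245
Δ = 2!·2!·4!/9! = 1/3780
Racah Σ t=0..2: t=0:+1/24 t=1:−1/4 t=2:+1/24 = -1/6
⇒ 3j(2 3 3; 0 0 0)² = 4/105, sgn +1
Racah Σ t=0..0: t=0:+1/16 = 1/16
⇒ 3j(2 3 3; 2 -1 -1)² = 2/35, sgn +1
4πI² = N·(3j₀)²·(3jₘ)² = 8/15
I = +1·√(0.533333/4π) = 0.20601291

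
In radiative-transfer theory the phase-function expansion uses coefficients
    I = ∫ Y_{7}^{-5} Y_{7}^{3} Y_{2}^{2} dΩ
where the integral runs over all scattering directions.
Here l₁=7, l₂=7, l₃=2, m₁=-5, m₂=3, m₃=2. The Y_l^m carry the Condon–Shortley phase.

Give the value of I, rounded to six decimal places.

0.139127

Rules hold: Σm=0, L=16 even, 0≤2≤14.
N = 15·15·5 = 1125
Δ = 12!·2!·2!/17! = 1/185640
Racah Σ t=5..7: t=5:−1/2419200 t=6:+1/518400 t=7:−1/2419200 = 1/907200
⇒ 3j(7 7 2; 0 0 0)² = 56/3315, sgn +1
Racah Σ t=10..10: t=10:+1/29030400 = 1/29030400
⇒ 3j(7 7 2; -5 3 2)² = 99/7735, sgn +1
4πI² = N·(3j₀)²·(3jₘ)² = 11880/48841
I = +1·√(0.243238/4π) = 0.13912687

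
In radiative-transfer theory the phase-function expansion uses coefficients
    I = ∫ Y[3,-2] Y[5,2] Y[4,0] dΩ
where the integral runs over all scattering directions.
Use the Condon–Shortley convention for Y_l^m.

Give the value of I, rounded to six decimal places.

m-sum 0 ✓  L=12 even ✓  2≤4≤8 ✓
Π(2lᵢ+1) = 7×11×9 = 693
triangle coeff Δ(3,5,4) = 1/180180
Σ_t [1,3]: t=1:−1/576 t=2:+1/144 t=3:−1/576 = 1/288
(3j)²=20/1001 [(3 5 4; 0 0 0)], sign=+1
Σ_t [3,4]: t=3:−1/576 t=4:+1/864 = -1/1728
(3j)²=5/1287 [(3 5 4; -2 2 0)], sign=-1
⇒ 4πI² = 100/1859
I = (-1)√(100/1859/(4π)) = -0.06542675

-0.065427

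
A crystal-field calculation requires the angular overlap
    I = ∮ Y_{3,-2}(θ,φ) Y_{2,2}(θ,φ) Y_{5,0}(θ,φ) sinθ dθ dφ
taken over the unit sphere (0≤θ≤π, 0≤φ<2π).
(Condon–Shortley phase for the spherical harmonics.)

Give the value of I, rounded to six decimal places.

m-sum 0 ✓  L=10 even ✓  1≤5≤5 ✓
Π(2lᵢ+1) = 7×5×11 = 385
triangle coeff Δ(3,2,5) = 1/2310
Σ_t [0,0]: t=0:+1/144 = 1/144
(3j)²=10/231 [(3 2 5; 0 0 0)], sign=-1
Σ_t [0,0]: t=0:+1/2880 = 1/2880
(3j)²=1/462 [(3 2 5; -2 2 0)], sign=-1
⇒ 4πI² = 25/693
I = (+1)√(25/693/(4π)) = 0.05357948

0.053579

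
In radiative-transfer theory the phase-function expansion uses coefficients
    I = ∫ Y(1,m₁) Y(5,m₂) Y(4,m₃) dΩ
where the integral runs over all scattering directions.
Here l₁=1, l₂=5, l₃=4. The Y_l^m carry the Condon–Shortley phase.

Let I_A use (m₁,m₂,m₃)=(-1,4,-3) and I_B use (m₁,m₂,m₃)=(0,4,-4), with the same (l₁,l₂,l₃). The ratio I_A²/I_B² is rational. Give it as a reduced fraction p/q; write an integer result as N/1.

4/1

Same 1,5,4: normalisation and zero-m 3j drop out of the ratio.
A: Δ: 2! 0! 8! / 11! → 1/495; sum: t=2:+1/10080 = 1/10080; 3j²(1 5 4; -1 4 -3) = Δ·Π!·Σ² = 4/55  (sign -1)
B: Δ: 2! 0! 8! / 11! → 1/495; sum: t=1:−1/40320 = -1/40320; 3j²(1 5 4; 0 4 -4) = Δ·Π!·Σ² = 1/55  (sign -1)
I_A²/I_B² = (4/55)/(1/55) = 4/1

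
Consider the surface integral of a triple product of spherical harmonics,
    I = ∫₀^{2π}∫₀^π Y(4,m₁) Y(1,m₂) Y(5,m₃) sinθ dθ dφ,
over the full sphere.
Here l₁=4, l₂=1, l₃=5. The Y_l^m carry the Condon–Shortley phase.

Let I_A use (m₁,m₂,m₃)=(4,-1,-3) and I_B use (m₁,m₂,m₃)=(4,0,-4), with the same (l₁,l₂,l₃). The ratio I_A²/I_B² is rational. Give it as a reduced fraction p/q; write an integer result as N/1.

1/9

Shared (l₁,l₂,l₃)=(4,1,5): N and (l;000)² cancel in I_A²/I_B².
A: Δ = 0!·8!·2!/11! = 1/495; Racah Σ t=0..0: t=0:+1/80640 = 1/80640; ⇒ 3j(4 1 5; 4 -1 -3)² = 1/495, sgn +1
B: Δ = 0!·8!·2!/11! = 1/495; Racah Σ t=0..0: t=0:+1/40320 = 1/40320; ⇒ 3j(4 1 5; 4 0 -4)² = 1/55, sgn -1
I_A²/I_B² = (1/495)/(1/55) = 1/9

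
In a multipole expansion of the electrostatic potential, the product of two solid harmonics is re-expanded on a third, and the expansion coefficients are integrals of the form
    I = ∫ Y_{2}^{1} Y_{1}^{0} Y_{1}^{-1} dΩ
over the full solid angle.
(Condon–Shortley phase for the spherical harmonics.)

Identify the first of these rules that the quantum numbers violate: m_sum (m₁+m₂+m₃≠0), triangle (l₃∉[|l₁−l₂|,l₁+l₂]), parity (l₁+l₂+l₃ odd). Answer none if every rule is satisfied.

m₁+m₂+m₃ = 1 + 0 − 1 = 0  ✓
triangle: |2−1|=1 ≤ l₃=1 ≤ 2+1=3  ✓
parity: l₁+l₂+l₃ = 4 is even  ✓

none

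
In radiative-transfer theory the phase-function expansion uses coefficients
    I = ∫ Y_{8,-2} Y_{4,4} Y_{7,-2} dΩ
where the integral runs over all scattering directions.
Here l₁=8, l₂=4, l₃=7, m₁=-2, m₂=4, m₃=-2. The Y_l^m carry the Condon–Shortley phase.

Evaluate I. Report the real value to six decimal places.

L=19 odd ⇒ parity kills the (l;000) factor ⇒ I = 0

0.000000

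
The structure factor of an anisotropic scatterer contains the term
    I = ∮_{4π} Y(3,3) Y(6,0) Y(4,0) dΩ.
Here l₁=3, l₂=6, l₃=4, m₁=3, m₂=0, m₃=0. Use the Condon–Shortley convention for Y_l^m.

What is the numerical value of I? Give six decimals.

0.000000

Σmᵢ = 3 ≠ 0, so the φ-integral vanishes; I = 0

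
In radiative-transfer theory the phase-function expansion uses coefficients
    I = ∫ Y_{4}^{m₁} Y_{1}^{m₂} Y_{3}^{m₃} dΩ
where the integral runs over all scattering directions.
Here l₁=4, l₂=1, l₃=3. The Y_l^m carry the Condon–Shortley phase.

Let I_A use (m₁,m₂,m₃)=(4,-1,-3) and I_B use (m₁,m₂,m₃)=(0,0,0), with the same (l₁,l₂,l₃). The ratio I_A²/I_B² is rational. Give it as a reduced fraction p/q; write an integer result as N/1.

Shared (l₁,l₂,l₃)=(4,1,3): N and (l;000)² cancel in I_A²/I_B².
A: Δ = 2!·6!·0!/9! = 1/252; Racah Σ t=0..0: t=0:+1/1440 = 1/1440; ⇒ 3j(4 1 3; 4 -1 -3)² = 1/9, sgn +1
B: Δ = 2!·6!·0!/9! = 1/252; Racah Σ t=1..1: t=1:−1/36 = -1/36; ⇒ 3j(4 1 3; 0 0 0)² = 4/63, sgn +1
I_A²/I_B² = (1/9)/(4/63) = 7/4

7/4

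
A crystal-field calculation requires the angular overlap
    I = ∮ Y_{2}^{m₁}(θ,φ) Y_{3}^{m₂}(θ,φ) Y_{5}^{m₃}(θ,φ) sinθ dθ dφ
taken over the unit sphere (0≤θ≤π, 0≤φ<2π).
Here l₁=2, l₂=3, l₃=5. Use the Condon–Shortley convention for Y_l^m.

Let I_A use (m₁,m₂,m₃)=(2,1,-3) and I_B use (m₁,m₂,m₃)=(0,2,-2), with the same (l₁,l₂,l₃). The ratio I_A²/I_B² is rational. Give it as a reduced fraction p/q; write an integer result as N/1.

10/9

l's match ⇒ only the (l;m) 3-j factors differ between A and B.
A: triangle coeff Δ(2,3,5) = 1/2310; Σ_t [0,0]: t=0:+1/1152 = 1/1152; (3j)²=1/33 [(2 3 5; 2 1 -3)], sign=+1
B: triangle coeff Δ(2,3,5) = 1/2310; Σ_t [0,0]: t=0:+1/480 = 1/480; (3j)²=3/110 [(2 3 5; 0 2 -2)], sign=-1
I_A²/I_B² = (1/33)/(3/110) = 10/9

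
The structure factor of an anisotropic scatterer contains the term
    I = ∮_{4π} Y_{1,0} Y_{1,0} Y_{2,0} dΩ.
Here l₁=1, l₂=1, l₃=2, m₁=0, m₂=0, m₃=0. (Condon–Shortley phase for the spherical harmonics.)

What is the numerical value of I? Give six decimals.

Rules hold: Σm=0, L=4 even, 0≤2≤2.
N = 3·3·5 = 45
Δ = 0!·2!·2!/5! = 1/30
Racah Σ t=0..0: t=0:+1/1 = 1/1
⇒ 3j(1 1 2; 0 0 0)² = 2/15, sgn +1
(m-triple is (0,0,0) — same symbol as above.)
4πI² = N·(3j₀)²·(3jₘ)² = 4/5
I = +1·√(0.8/4π) = 0.25231325

0.252313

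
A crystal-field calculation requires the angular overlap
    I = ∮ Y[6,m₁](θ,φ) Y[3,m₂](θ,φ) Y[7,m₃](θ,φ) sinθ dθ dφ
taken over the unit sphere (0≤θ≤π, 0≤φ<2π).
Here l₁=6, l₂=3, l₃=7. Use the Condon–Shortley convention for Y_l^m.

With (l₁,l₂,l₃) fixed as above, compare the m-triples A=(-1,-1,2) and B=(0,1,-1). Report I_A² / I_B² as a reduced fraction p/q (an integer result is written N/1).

3481/1183

l's match ⇒ only the (l;m) 3-j factors differ between A and B.
A: triangle coeff Δ(6,3,7) = 1/2042040; Σ_t [0,2]: t=0:+1/241920 t=1:−1/103680 t=2:+1/691200 = -59/14515200; (3j)²=3481/340340 [(6 3 7; -1 -1 2)], sign=+1
B: triangle coeff Δ(6,3,7) = 1/2042040; Σ_t [0,2]: t=0:+1/829440 t=1:−1/86400 t=2:+1/138240 = -13/4147200; (3j)²=13/3740 [(6 3 7; 0 1 -1)], sign=-1
I_A²/I_B² = (3481/340340)/(13/3740) = 3481/1183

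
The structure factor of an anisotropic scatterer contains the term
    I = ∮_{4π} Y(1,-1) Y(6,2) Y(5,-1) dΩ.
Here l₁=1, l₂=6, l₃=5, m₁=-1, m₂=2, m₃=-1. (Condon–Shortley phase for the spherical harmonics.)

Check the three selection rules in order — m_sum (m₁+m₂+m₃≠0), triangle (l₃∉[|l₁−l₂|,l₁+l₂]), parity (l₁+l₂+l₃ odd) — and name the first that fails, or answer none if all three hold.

m₁+m₂+m₃ = -1 + 2 − 1 = 0  ✓
triangle: |1−6|=5 ≤ l₃=5 ≤ 1+6=7  ✓
parity: l₁+l₂+l₃ = 12 is even  ✓

none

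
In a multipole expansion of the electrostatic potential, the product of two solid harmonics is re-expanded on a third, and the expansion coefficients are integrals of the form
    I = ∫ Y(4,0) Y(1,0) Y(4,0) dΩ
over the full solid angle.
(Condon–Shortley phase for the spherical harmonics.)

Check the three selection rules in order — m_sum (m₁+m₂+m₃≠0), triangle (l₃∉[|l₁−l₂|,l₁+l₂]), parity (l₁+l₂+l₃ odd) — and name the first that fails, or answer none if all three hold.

Σmᵢ = 0  ✓
l₃∈[|l₁−l₂|,l₁+l₂]=[3,5], have l₃=4  ✓
Σlᵢ = 9 ⇒ odd  ✗

parity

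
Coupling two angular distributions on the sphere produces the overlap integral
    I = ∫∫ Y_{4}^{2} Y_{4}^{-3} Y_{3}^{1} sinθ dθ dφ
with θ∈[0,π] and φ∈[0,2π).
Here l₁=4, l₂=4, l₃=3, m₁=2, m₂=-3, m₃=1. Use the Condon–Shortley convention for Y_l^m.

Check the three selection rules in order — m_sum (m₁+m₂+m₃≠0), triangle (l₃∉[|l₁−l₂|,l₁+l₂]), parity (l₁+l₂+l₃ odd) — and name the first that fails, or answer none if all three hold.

Σmᵢ = 0  ✓
l₃∈[|l₁−l₂|,l₁+l₂]=[0,8], have l₃=3  ✓
Σlᵢ = 11 ⇒ odd  ✗

parity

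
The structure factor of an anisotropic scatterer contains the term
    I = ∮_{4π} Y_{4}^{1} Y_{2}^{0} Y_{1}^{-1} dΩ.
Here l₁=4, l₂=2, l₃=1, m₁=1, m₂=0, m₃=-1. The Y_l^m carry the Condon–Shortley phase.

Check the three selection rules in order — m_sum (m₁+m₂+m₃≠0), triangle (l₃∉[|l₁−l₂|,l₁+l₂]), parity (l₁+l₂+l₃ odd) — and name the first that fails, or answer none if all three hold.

triangle

azimuthal sum: 1 + 0 − 1 = 0  ✓
2 ≤ 1 ≤ 6 (triangle on l)  ✗
L = 4 + 2 + 1 = 7 (odd)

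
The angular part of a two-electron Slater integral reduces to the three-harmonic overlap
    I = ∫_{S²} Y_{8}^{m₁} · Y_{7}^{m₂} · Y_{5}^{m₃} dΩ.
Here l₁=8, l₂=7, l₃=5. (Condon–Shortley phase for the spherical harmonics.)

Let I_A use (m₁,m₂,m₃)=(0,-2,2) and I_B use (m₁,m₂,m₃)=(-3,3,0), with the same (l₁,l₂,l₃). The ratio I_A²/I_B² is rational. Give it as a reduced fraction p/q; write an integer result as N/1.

Shared (l₁,l₂,l₃)=(8,7,5): N and (l;000)² cancel in I_A²/I_B².
A: Δ = 10!·6!·4!/21! = 1/814773960; Racah Σ t=2..5: t=2:+1/348364800 t=3:−1/14515200 t=4:+1/4976640 t=5:−1/12441600 = 19/348364800; ⇒ 3j(8 7 5; 0 -2 2)² = 19/2431, sgn -1
B: Δ = 10!·6!·4!/21! = 1/814773960; Racah Σ t=6..10: t=6:+1/49766400 t=7:−1/8709120 t=8:+1/11612160 t=9:−1/104509440 t=10:+1/10450944000 = -1/55296000; ⇒ 3j(8 7 5; -3 3 0)² = 81/33592, sgn +1
I_A²/I_B² = (19/2431)/(81/33592) = 2888/891

2888/891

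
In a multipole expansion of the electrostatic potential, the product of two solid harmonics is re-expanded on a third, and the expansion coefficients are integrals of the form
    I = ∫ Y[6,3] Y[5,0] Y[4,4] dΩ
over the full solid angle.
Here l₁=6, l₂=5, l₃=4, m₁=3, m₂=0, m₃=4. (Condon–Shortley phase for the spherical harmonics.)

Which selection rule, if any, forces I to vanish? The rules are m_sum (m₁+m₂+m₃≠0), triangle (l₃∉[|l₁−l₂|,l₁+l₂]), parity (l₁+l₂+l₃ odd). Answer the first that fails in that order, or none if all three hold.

Σmᵢ = 7  ✗
l₃∈[|l₁−l₂|,l₁+l₂]=[1,11], have l₃=4
Σlᵢ = 15 ⇒ odd

m_sum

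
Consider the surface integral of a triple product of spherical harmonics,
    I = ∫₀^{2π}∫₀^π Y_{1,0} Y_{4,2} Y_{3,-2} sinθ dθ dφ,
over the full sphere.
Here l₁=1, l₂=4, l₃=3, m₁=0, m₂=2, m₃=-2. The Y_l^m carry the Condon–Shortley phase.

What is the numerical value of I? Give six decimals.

0.213244

Checks pass: Σm=0; 8 even; l₃=3∈[3,5].
(2·1+1)(2·4+1)(2·3+1) = 189
Δ: 2! 0! 6! / 9! → 1/252
sum: t=1:−1/36 = -1/36
3j²(1 4 3; 0 0 0) = Δ·Π!·Σ² = 4/63  (sign +1)
sum: t=1:−1/120 = -1/120
3j²(1 4 3; 0 2 -2) = Δ·Π!·Σ² = 1/21  (sign +1)
combine: 4πI² = 189·4/63·1/21 = 4/7
take √, sign +1: I = 0.21324362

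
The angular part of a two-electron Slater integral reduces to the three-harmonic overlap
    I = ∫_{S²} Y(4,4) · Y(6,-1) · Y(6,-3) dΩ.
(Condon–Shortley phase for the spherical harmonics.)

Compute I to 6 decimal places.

-0.167630

Rules hold: Σm=0, L=16 even, 2≤6≤10.
N = 9·13·13 = 1521
Δ = 4!·4!·8!/17! = 1/15315300
Racah Σ t=0..4: t=0:+1/829440 t=1:−1/25920 t=2:+1/9216 t=3:−1/25920 t=4:+1/829440 = 7/207360
⇒ 3j(4 6 6; 0 0 0)² = 28/2431, sgn +1
Racah Σ t=0..0: t=0:+1/414720 = 1/414720
⇒ 3j(4 6 6; 4 -1 -3)² = 49/2431, sgn -1
4πI² = N·(3j₀)²·(3jₘ)² = 12348/34969
I = -1·√(0.353113/4π) = -0.16763001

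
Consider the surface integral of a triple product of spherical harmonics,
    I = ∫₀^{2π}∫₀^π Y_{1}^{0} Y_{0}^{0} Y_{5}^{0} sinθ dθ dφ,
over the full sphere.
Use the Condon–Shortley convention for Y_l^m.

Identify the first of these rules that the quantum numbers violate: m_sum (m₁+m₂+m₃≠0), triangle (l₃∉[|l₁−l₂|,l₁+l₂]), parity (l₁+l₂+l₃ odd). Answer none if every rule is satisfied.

m₁+m₂+m₃ = 0 + 0 + 0 = 0  ✓
triangle: |1−0|=1 ≤ l₃=5 ≤ 1+0=1  ✗
parity: l₁+l₂+l₃ = 6 is even

triangle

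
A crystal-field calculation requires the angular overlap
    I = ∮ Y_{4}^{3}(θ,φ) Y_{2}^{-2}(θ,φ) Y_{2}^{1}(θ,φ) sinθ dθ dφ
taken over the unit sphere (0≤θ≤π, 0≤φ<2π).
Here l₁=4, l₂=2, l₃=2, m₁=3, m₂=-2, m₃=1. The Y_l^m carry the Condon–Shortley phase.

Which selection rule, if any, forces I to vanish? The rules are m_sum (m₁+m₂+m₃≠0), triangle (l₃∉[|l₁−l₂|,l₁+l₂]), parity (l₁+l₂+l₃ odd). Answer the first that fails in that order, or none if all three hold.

Σmᵢ = 2  ✗
l₃∈[|l₁−l₂|,l₁+l₂]=[2,6], have l₃=2
Σlᵢ = 8 ⇒ even

m_sum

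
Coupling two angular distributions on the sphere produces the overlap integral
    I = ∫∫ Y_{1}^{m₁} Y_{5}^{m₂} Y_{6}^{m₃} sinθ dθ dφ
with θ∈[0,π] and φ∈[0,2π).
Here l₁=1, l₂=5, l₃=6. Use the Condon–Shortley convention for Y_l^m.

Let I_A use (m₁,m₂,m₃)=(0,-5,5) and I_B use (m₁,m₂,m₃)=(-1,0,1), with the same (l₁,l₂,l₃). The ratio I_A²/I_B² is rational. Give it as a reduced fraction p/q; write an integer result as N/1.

11/21

Shared (l₁,l₂,l₃)=(1,5,6): N and (l;000)² cancel in I_A²/I_B².
A: Δ = 0!·2!·10!/13! = 1/858; Racah Σ t=0..0: t=0:+1/3628800 = 1/3628800; ⇒ 3j(1 5 6; 0 -5 5)² = 1/78, sgn -1
B: Δ = 0!·2!·10!/13! = 1/858; Racah Σ t=0..0: t=0:+1/28800 = 1/28800; ⇒ 3j(1 5 6; -1 0 1)² = 7/286, sgn -1
I_A²/I_B² = (1/78)/(7/286) = 11/21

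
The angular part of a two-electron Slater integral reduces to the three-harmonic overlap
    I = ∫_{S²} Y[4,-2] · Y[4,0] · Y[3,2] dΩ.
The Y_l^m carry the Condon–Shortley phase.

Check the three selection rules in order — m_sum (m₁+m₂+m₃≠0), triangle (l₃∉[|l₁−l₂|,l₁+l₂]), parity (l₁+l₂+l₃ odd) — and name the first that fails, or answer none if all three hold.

m₁+m₂+m₃ = -2 + 0 + 2 = 0  ✓
triangle: |4−4|=0 ≤ l₃=3 ≤ 4+4=8  ✓
parity: l₁+l₂+l₃ = 11 is odd  ✗

parity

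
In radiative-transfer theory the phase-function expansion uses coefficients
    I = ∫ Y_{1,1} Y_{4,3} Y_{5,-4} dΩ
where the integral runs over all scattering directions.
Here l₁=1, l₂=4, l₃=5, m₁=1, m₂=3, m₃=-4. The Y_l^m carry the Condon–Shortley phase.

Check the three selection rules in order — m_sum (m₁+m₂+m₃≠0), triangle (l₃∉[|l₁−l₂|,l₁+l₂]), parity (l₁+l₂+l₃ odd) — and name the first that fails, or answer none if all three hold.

m₁+m₂+m₃ = 1 + 3 − 4 = 0  ✓
triangle: |1−4|=3 ≤ l₃=5 ≤ 1+4=5  ✓
parity: l₁+l₂+l₃ = 10 is even  ✓

none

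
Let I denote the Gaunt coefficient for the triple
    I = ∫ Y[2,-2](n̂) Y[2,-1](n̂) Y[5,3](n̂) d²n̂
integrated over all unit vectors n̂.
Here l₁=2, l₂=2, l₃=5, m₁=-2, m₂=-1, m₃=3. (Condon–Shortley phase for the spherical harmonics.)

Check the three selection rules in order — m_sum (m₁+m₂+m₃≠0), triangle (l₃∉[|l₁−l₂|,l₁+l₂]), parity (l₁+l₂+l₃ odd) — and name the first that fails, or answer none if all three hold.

triangle

azimuthal sum: -2 − 1 + 3 = 0  ✓
0 ≤ 5 ≤ 4 (triangle on l)  ✗
L = 2 + 2 + 5 = 9 (odd)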